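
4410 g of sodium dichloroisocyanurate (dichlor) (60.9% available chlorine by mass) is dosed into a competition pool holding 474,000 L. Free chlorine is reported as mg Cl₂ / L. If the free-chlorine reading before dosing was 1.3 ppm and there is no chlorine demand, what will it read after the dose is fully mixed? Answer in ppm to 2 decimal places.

6.97 ppm

Available chlorine delivered: 4410 g × 0.609 = 2686 g as Cl₂.
Concentration rise: 2686 g / 474,000 L = 5.666 mg/L = 5.67 ppm.
Final FC: 1.3 + 5.67 = 6.97 ppm.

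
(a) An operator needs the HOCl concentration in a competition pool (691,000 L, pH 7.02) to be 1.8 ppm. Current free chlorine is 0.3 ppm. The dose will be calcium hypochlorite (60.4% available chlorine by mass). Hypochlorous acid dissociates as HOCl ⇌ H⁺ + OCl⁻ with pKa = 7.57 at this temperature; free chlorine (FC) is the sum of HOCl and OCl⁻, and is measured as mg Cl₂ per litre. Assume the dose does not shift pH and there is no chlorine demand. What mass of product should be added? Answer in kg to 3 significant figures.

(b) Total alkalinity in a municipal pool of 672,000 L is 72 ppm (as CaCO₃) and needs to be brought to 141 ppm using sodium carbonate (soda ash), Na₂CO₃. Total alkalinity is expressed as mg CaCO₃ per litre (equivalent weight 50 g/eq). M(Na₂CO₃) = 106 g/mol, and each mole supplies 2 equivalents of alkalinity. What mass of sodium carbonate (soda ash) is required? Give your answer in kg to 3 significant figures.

(a) [OCl⁻]/[HOCl] = 10^(pH − pKa) = 10^(7.02 − 7.57) = 0.2818; fraction as HOCl = 1/(1 + 0.2818) = 0.7801.
(a) Free chlorine required for 1.8 ppm HOCl: 1.8 / 0.7801 = 2.307 ppm.
(a) FC to add: 2.307 − 0.3 = 2.007 mg/L as Cl₂.
(a) Cl₂ equivalent: 2.007 mg/L × 691,000 L = 1387 g.
(a) Product at 60.4% available Cl: 1387 / 0.604 = 2296 g.

(b) Alkalinity to add: (141 − 72) = 69 mg/L as CaCO₃ × 672,000 L = 46,370 g as CaCO₃.
(b) Equivalents: 46,370 g ÷ 50 g/eq = 927.4 eq.
(b) Each mole of Na₂CO₃ supplies 2 eq, so 927.4 / 2 = 463.7 mol.
(b) Mass: 463.7 mol × 106 g/mol = 49,150 g.

(a) 2.30 kg; (b) 49.2 kg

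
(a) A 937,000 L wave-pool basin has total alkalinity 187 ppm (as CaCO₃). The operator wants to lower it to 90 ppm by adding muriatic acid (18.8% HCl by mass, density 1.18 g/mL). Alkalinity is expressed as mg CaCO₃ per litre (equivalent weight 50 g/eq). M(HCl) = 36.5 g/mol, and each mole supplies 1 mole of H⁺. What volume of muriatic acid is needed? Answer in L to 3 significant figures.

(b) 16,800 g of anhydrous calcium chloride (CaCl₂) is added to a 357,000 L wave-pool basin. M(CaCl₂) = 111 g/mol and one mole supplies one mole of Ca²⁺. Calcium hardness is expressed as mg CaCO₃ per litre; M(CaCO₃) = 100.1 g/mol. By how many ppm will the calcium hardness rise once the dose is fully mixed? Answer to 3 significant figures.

(a) Alkalinity to neutralize: (187 − 90) = 97 mg/L as CaCO₃ × 937,000 L = 90,890 g as CaCO₃.
(a) Equivalents of H⁺ required: 90,890 ÷ 50 g/eq = 1818 eq = 1818 mol HCl.
(a) Mass of HCl: 1818 × 36.5 = 66,350 g.
(a) Mass of 18.8% solution: 66,350 / 0.188 = 352,900 g.
(a) Volume: 352,900 g ÷ 1.18 g/mL = 299,100 mL.

(b) Moles of Ca²⁺: 16,800 g ÷ 111 g/mol = 151.4 mol.
(b) As CaCO₃: 151.4 mol × 100.1 g/mol = 15,150 g.
(b) Rise: 15,150 g / 357,000 L × 1000 = 42.44 mg/L.

(a) 299 L; (b) 42.4 ppm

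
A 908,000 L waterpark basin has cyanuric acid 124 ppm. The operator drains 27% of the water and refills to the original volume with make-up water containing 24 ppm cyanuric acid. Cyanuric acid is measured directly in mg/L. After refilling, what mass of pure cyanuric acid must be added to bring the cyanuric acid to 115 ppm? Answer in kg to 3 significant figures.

16.3 kg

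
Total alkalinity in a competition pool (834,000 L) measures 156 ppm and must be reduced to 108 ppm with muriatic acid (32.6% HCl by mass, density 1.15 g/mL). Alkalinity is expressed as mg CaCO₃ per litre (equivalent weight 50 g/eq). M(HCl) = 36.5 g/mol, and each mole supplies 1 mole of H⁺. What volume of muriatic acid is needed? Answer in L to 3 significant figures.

77.9 L

Alkalinity to neutralize: (156 − 108) = 48 mg/L as CaCO₃ × 834,000 L = 40,030 g as CaCO₃.
Equivalents of H⁺ required: 40,030 ÷ 50 g/eq = 800.6 eq = 800.6 mol HCl.
Mass of HCl: 800.6 × 36.5 = 29,220 g.
Mass of 32.6% solution: 29,220 / 0.326 = 89,640 g.
Volume: 89,640 g ÷ 1.15 g/mL = 77,950 mL.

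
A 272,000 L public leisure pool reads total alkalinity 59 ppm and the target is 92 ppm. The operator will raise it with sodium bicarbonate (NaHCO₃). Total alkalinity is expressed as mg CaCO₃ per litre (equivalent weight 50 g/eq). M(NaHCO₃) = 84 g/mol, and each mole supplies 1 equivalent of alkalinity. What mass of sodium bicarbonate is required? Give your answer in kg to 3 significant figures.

Alkalinity to add: (92 − 59) = 33 mg/L as CaCO₃ × 272,000 L = 8976 g as CaCO₃.
Equivalents: 8976 g ÷ 50 g/eq = 179.5 eq.
NaHCO₃ supplies 1 eq per mole → 179.5 mol.
Mass: 179.5 mol × 84 g/mol = 15,080 g.

15.1 kg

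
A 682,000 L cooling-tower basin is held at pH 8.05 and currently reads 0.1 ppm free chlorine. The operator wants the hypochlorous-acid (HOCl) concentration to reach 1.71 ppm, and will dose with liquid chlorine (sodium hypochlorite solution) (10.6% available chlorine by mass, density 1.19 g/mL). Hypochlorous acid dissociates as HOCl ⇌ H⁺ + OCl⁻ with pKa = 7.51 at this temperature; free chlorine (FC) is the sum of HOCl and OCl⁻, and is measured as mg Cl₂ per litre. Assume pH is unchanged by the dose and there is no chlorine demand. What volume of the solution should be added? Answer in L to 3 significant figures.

40.8 L

[OCl⁻]/[HOCl] = 10^(pH − pKa) = 10^(8.05 − 7.51) = 3.467; fraction as HOCl = 1/(1 + 3.467) = 0.2238.
Free chlorine required for 1.71 ppm HOCl: 1.71 / 0.2238 = 7.639 ppm.
FC to add: 7.639 − 0.1 = 7.539 mg/L as Cl₂.
Cl₂ equivalent: 7.539 mg/L × 682,000 L = 5142 g.
Product at 10.6% available Cl: 5142 / 0.106 = 48,510 g.
Volume: 48,510 g ÷ 1.19 g/mL = 40,760 mL.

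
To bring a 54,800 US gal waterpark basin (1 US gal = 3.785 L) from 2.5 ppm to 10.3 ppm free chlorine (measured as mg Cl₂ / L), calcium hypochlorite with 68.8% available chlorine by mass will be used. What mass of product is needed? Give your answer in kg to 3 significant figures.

2.35 kg

Volume: 54,800 US gal × 3.785 L/gal = 207,418 L.
Chlorine deficit: 10.3 − 2.5 = 7.8 ppm = 7.8 mg/L as Cl₂.
Cl₂ equivalent needed: 7.8 mg/L × 207,418 L = 1,618,000 mg = 1618 g.
Product at 68.8% available chlorine: 1618 / 0.688 = 2352 g.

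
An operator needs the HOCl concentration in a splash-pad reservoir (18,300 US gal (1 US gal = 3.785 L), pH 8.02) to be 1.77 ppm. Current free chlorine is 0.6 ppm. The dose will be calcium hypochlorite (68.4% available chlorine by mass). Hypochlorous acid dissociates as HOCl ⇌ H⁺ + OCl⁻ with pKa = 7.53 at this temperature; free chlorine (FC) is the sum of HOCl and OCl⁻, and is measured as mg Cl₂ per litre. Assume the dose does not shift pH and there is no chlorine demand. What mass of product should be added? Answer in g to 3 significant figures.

672 g

Volume: 18,300 US gal × 3.785 L/gal = 69,266 L.
[OCl⁻]/[HOCl] = 10^(pH − pKa) = 10^(8.02 − 7.53) = 3.09; fraction as HOCl = 1/(1 + 3.09) = 0.2445.
Free chlorine required for 1.77 ppm HOCl: 1.77 / 0.2445 = 7.24 ppm.
FC to add: 7.24 − 0.6 = 6.64 mg/L as Cl₂.
Cl₂ equivalent: 6.64 mg/L × 69,266 L = 459.9 g.
Product at 68.4% available Cl: 459.9 / 0.684 = 672.4 g.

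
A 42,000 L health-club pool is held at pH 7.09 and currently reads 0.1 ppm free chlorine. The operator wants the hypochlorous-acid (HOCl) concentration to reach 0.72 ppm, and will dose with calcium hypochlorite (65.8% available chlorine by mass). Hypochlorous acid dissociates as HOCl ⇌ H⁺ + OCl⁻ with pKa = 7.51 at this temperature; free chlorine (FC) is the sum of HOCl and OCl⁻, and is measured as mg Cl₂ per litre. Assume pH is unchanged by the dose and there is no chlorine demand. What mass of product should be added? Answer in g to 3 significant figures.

57.0 g

[OCl⁻]/[HOCl] = 10^(pH − pKa) = 10^(7.09 − 7.51) = 0.3802; fraction as HOCl = 1/(1 + 0.3802) = 0.7245.
Free chlorine required for 0.72 ppm HOCl: 0.72 / 0.7245 = 0.9937 ppm.
FC to add: 0.9937 − 0.1 = 0.8937 mg/L as Cl₂.
Cl₂ equivalent: 0.8937 mg/L × 42,000 L = 37.54 g.
Product at 65.8% available Cl: 37.54 / 0.658 = 57.05 g.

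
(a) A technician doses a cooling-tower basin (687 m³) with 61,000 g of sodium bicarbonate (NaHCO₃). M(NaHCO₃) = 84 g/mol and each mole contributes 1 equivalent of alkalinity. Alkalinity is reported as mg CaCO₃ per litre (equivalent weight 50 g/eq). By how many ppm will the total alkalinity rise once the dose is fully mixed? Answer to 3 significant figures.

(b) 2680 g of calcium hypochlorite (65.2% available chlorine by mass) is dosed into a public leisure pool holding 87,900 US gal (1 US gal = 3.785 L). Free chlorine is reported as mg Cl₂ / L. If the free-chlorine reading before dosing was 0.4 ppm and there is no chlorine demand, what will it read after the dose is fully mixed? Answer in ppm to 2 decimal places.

(a) 52.9 ppm; (b) 5.65 ppm

(a) Volume: 687 m³ = 687,000 L.
(a) Moles of NaHCO₃: 61,000 g ÷ 84 g/mol = 726.2 mol → 726.2 eq of alkalinity.
(a) As CaCO₃: 726.2 eq × 50 g/eq = 36,310 g.
(a) Rise: 36,310 g / 687,000 L × 1000 = 52.85 mg/L.

(b) Volume: 87,900 US gal × 3.785 L/gal = 332,702 L.
(b) Available chlorine delivered: 2680 g × 0.652 = 1747 g as Cl₂.
(b) Concentration rise: 1747 g / 332,702 L = 5.252 mg/L = 5.25 ppm.
(b) Final FC: 0.4 + 5.25 = 5.65 ppm.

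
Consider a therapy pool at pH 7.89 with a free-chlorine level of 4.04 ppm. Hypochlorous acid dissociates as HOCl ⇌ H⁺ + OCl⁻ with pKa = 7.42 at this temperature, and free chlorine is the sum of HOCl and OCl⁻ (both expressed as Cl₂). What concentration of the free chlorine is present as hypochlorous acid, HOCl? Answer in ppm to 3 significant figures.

[OCl⁻]/[HOCl] = 10^(pH − pKa) = 10^(7.89 − 7.42) = 10^0.47 = 2.951.
Fraction as HOCl = 1 / (1 + 2.951) = 0.2531.
HOCl = 0.2531 × 4.04 ppm = 1.022 ppm.

1.02 ppm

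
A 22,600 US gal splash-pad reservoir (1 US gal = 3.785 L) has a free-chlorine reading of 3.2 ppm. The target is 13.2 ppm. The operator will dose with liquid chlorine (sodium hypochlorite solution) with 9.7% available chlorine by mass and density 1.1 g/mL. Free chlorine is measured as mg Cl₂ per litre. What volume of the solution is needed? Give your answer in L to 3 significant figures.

8.02 L

Volume: 22,600 US gal × 3.785 L/gal = 85,541 L.
Chlorine deficit: 13.2 − 3.2 = 10 ppm = 10 mg/L as Cl₂.
Cl₂ equivalent needed: 10 mg/L × 85,541 L = 855,400 mg = 855.4 g.
Product at 9.7% available chlorine: 855.4 / 0.097 = 8819 g.
Volume at density 1.1 g/mL: 8819 g ÷ 1.1 g/mL = 8017 mL.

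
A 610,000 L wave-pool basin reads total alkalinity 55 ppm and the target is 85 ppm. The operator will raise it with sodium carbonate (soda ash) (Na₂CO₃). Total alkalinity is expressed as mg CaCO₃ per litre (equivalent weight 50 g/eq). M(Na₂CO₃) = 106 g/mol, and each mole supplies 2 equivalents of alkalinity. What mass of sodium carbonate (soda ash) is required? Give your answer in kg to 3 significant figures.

Alkalinity to add: (85 − 55) = 30 mg/L as CaCO₃ × 610,000 L = 18,300 g as CaCO₃.
Equivalents: 18,300 g ÷ 50 g/eq = 366 eq.
Each mole of Na₂CO₃ supplies 2 eq, so 366 / 2 = 183 mol.
Mass: 183 mol × 106 g/mol = 19,400 g.

19.4 kg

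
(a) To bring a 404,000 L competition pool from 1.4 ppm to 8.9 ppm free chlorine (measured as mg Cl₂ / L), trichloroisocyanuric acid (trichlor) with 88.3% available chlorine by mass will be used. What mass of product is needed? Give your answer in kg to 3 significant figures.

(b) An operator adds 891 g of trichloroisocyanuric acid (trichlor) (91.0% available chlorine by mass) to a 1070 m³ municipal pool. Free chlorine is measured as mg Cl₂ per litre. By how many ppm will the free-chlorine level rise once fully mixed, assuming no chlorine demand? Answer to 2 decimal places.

(a) 3.43 kg; (b) 0.76 ppm

(a) Chlorine deficit: 8.9 − 1.4 = 7.5 ppm = 7.5 mg/L as Cl₂.
(a) Cl₂ equivalent needed: 7.5 mg/L × 404,000 L = 3,030,000 mg = 3030 g.
(a) Product at 88.3% available chlorine: 3030 / 0.883 = 3431 g.

(b) Volume: 1070 m³ = 1,070,000 L.
(b) Available chlorine delivered: 891 g × 0.91 = 810.8 g as Cl₂.
(b) Concentration rise: 810.8 g / 1,070,000 L = 0.7578 mg/L = 0.76 ppm.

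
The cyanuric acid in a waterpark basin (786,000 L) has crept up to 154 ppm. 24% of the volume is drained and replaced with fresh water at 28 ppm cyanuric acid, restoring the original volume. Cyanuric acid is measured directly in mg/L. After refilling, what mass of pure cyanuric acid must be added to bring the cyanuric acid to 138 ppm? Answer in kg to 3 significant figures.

After draining 24% and refilling: 154 × 0.76 + 28 × 0.24 = 123.76 ppm.
Deficit to target: 138 − 123.76 = 14.24 mg/L.
Mass: 14.24 mg/L × 786,000 L = 11,190 g cyanuric acid.

11.2 kg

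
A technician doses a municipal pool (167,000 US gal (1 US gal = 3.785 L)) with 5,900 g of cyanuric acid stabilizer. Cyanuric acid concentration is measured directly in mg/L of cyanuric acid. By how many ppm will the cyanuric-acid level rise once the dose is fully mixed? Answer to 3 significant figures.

9.33 ppm

Volume: 167,000 US gal × 3.785 L/gal = 632,095 L.
Rise: 5,900 g / 632,095 L × 1000 = 9.334 mg/L.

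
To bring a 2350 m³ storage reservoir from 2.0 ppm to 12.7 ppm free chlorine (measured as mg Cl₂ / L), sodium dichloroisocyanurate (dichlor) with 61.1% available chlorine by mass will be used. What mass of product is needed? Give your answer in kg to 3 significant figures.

Volume: 2350 m³ = 2,350,000 L.
Chlorine deficit: 12.7 − 2.0 = 10.7 ppm = 10.7 mg/L as Cl₂.
Cl₂ equivalent needed: 10.7 mg/L × 2,350,000 L = 25,140,000 mg = 25,140 g.
Product at 61.1% available chlorine: 25,140 / 0.611 = 41,150 g.

41.2 kg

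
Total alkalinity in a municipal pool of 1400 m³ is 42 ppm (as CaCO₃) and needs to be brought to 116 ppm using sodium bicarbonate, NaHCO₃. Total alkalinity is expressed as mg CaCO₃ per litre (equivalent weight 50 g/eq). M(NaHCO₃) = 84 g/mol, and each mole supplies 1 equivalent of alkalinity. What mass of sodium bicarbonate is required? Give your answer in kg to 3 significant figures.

Volume: 1400 m³ = 1,400,000 L.
Alkalinity to add: (116 − 42) = 74 mg/L as CaCO₃ × 1,400,000 L = 103,600 g as CaCO₃.
Equivalents: 103,600 g ÷ 50 g/eq = 2072 eq.
NaHCO₃ supplies 1 eq per mole → 2072 mol.
Mass: 2072 mol × 84 g/mol = 174,000 g.

174 kg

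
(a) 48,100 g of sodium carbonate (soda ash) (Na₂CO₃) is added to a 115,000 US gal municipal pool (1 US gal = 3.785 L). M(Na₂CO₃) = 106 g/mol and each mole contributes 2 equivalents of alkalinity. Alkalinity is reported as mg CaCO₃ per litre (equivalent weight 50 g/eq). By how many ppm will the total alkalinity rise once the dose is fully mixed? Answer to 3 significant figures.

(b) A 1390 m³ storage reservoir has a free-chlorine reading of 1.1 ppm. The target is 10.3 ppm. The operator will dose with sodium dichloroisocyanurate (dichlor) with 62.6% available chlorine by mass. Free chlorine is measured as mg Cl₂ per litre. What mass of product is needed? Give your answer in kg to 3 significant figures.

(a) 104 ppm; (b) 20.4 kg

(a) Volume: 115,000 US gal × 3.785 L/gal = 435,275 L.
(a) Moles of Na₂CO₃: 48,100 g ÷ 106 g/mol = 453.8 mol → 907.5 eq of alkalinity.
(a) As CaCO₃: 907.5 eq × 50 g/eq = 45,380 g.
(a) Rise: 45,380 g / 435,275 L × 1000 = 104.2 mg/L.

(b) Volume: 1390 m³ = 1,390,000 L.
(b) Chlorine deficit: 10.3 − 1.1 = 9.2 ppm = 9.2 mg/L as Cl₂.
(b) Cl₂ equivalent needed: 9.2 mg/L × 1,390,000 L = 12,790,000 mg = 12,790 g.
(b) Product at 62.6% available chlorine: 12,790 / 0.626 = 20,430 g.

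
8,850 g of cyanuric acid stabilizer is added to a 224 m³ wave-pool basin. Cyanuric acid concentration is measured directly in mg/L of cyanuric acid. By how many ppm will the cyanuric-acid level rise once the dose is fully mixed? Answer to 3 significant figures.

Volume: 224 m³ = 224,000 L.
Rise: 8,850 g / 224,000 L × 1000 = 39.51 mg/L.

39.5 ppm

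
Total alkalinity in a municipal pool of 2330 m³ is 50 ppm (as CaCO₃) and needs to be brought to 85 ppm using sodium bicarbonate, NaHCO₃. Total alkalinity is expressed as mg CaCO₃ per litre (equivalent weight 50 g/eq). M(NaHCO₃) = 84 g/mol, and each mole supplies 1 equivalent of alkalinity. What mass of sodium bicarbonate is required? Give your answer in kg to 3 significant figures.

Volume: 2330 m³ = 2,330,000 L.
Alkalinity to add: (85 − 50) = 35 mg/L as CaCO₃ × 2,330,000 L = 81,550 g as CaCO₃.
Equivalents: 81,550 g ÷ 50 g/eq = 1631 eq.
NaHCO₃ supplies 1 eq per mole → 1631 mol.
Mass: 1631 mol × 84 g/mol = 137,000 g.

137 kg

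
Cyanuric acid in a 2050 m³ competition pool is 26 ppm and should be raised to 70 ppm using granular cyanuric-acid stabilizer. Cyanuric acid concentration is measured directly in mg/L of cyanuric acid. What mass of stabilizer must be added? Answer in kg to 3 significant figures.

90.2 kg

Volume: 2050 m³ = 2,050,000 L.
CYA to add: (70 − 26) = 44 mg/L × 2,050,000 L = 90,200 g cyanuric acid.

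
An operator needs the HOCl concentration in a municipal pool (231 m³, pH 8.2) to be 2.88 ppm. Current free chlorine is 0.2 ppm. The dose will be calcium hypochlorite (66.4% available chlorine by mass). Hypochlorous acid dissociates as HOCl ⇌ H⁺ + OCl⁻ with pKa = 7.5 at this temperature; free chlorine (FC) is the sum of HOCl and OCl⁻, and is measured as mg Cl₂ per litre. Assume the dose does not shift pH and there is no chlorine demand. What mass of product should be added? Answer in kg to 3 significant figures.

Volume: 231 m³ = 231,000 L.
[OCl⁻]/[HOCl] = 10^(pH − pKa) = 10^(8.2 − 7.5) = 5.012; fraction as HOCl = 1/(1 + 5.012) = 0.1663.
Free chlorine required for 2.88 ppm HOCl: 2.88 / 0.1663 = 17.31 ppm.
FC to add: 17.31 − 0.2 = 17.11 mg/L as Cl₂.
Cl₂ equivalent: 17.11 mg/L × 231,000 L = 3953 g.
Product at 66.4% available Cl: 3953 / 0.664 = 5954 g.

5.95 kg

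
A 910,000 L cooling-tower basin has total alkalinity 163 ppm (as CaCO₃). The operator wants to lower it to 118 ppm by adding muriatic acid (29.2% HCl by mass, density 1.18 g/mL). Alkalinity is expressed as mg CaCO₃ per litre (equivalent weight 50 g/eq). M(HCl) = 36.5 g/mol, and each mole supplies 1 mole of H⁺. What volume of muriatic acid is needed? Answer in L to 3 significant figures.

Alkalinity to neutralize: (163 − 118) = 45 mg/L as CaCO₃ × 910,000 L = 40,950 g as CaCO₃.
Equivalents of H⁺ required: 40,950 ÷ 50 g/eq = 819 eq = 819 mol HCl.
Mass of HCl: 819 × 36.5 = 29,890 g.
Mass of 29.2% solution: 29,890 / 0.292 = 102,400 g.
Volume: 102,400 g ÷ 1.18 g/mL = 86,760 mL.

86.8 L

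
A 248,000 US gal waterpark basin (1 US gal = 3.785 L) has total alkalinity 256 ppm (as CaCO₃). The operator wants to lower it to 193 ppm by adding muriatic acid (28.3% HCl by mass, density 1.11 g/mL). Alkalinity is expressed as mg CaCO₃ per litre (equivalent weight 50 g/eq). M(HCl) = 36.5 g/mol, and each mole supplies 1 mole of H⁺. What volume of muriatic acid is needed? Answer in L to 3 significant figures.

137 L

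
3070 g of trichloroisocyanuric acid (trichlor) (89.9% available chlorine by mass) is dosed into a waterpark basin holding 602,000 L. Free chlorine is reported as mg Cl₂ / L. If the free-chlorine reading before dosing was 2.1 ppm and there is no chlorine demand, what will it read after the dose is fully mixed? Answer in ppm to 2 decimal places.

Available chlorine delivered: 3070 g × 0.899 = 2760 g as Cl₂.
Concentration rise: 2760 g / 602,000 L = 4.585 mg/L = 4.58 ppm.
Final FC: 2.1 + 4.58 = 6.68 ppm.

6.68 ppm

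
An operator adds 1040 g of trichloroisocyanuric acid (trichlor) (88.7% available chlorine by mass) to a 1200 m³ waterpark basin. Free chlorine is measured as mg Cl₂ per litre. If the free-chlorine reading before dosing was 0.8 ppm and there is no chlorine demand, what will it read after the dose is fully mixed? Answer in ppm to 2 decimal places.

1.57 ppm

Volume: 1200 m³ = 1,200,000 L.
Available chlorine delivered: 1040 g × 0.887 = 922.5 g as Cl₂.
Concentration rise: 922.5 g / 1,200,000 L = 0.7687 mg/L = 0.77 ppm.
Final FC: 0.8 + 0.77 = 1.57 ppm.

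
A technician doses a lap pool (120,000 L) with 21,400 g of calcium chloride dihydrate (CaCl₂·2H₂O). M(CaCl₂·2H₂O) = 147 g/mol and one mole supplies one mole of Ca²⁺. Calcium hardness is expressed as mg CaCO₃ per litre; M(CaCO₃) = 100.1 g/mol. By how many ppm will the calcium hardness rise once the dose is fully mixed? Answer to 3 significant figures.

Moles of Ca²⁺: 21,400 g ÷ 147 g/mol = 145.6 mol.
As CaCO₃: 145.6 mol × 100.1 g/mol = 14,570 g.
Rise: 14,570 g / 120,000 L × 1000 = 121.4 mg/L.

121 ppm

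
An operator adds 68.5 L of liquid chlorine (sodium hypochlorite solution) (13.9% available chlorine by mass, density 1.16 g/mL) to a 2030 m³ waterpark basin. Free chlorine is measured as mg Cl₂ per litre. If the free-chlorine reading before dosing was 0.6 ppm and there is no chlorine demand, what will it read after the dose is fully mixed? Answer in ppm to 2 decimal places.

Volume: 2030 m³ = 2,030,000 L.
Mass of solution: 68.5 L × 1000 mL/L × 1.16 g/mL = 79,460 g.
Available chlorine delivered: 79,460 g × 0.139 = 11,040 g as Cl₂.
Concentration rise: 11,040 g / 2,030,000 L = 5.441 mg/L = 5.44 ppm.
Final FC: 0.6 + 5.44 = 6.04 ppm.

6.04 ppm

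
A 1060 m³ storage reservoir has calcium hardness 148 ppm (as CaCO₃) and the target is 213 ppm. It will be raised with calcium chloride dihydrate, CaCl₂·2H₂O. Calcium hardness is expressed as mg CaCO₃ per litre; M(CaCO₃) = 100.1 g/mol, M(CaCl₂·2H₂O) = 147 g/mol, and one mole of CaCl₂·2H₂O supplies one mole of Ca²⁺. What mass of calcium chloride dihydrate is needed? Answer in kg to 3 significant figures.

101 kg

Volume: 1060 m³ = 1,060,000 L.
Hardness to add: (213 − 148) = 65 mg/L as CaCO₃ × 1,060,000 L = 68,900 g as CaCO₃.
Moles of Ca²⁺ (1 mol Ca²⁺ ≡ 1 mol CaCO₃): 68,900 / 100.1 g/mol = 688.3 mol.
Mass of CaCl₂·2H₂O: 688.3 × 147 = 101,200 g.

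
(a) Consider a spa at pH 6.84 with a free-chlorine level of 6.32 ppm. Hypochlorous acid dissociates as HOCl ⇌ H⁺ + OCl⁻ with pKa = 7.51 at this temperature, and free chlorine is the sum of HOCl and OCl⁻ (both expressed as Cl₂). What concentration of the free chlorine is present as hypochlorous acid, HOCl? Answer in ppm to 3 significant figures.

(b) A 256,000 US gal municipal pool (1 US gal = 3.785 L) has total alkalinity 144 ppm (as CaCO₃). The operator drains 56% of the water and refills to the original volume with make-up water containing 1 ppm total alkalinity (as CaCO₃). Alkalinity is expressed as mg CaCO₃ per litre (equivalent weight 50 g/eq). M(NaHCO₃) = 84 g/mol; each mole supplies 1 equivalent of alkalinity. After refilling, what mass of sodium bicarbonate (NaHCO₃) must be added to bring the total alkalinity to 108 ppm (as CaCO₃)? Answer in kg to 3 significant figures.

(a) 5.21 ppm; (b) 71.8 kg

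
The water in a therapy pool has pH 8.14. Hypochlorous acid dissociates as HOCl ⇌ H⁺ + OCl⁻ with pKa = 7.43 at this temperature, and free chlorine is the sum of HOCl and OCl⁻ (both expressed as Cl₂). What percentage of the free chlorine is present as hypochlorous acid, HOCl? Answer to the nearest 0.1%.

[OCl⁻]/[HOCl] = 10^(pH − pKa) = 10^(8.14 − 7.43) = 10^0.71 = 5.129.
Fraction as HOCl = 1 / (1 + 5.129) = 0.1632.

16.3%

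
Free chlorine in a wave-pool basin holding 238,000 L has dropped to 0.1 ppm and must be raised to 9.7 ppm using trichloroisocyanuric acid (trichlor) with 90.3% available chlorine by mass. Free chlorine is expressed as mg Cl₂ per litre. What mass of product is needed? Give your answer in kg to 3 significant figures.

2.53 kg

Chlorine deficit: 9.7 − 0.1 = 9.6 ppm = 9.6 mg/L as Cl₂.
Cl₂ equivalent needed: 9.6 mg/L × 238,000 L = 2,285,000 mg = 2285 g.
Product at 90.3% available chlorine: 2285 / 0.903 = 2530 g.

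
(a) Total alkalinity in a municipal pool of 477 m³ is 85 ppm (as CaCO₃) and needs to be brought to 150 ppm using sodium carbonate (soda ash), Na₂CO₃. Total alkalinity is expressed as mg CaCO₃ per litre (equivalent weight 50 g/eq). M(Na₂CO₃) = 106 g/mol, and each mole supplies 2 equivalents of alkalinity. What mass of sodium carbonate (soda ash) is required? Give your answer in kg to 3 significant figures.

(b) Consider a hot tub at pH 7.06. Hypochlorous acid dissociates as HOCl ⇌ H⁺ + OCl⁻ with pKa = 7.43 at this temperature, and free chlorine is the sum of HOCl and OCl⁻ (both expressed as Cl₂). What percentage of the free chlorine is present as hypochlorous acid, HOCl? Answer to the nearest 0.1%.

(a) 32.9 kg; (b) 70.1%

(a) Volume: 477 m³ = 477,000 L.
(a) Alkalinity to add: (150 − 85) = 65 mg/L as CaCO₃ × 477,000 L = 31,000 g as CaCO₃.
(a) Equivalents: 31,000 g ÷ 50 g/eq = 620.1 eq.
(a) Each mole of Na₂CO₃ supplies 2 eq, so 620.1 / 2 = 310.1 mol.
(a) Mass: 310.1 mol × 106 g/mol = 32,870 g.

(b) [OCl⁻]/[HOCl] = 10^(pH − pKa) = 10^(7.06 − 7.43) = 10^-0.37 = 0.4266.
(b) Fraction as HOCl = 1 / (1 + 0.4266) = 0.701.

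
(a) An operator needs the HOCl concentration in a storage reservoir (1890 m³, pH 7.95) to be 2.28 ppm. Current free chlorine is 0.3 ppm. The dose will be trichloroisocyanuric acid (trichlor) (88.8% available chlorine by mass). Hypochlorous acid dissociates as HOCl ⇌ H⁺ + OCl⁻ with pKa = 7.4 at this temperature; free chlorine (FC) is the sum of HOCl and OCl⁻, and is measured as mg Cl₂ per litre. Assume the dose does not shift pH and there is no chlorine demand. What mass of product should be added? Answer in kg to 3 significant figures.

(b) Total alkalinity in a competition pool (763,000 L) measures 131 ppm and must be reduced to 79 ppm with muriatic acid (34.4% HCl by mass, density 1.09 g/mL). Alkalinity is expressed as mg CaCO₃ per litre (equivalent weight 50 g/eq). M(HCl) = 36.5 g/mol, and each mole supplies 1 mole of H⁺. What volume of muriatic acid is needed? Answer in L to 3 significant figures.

(a) Volume: 1890 m³ = 1,890,000 L.
(a) [OCl⁻]/[HOCl] = 10^(pH − pKa) = 10^(7.95 − 7.4) = 3.548; fraction as HOCl = 1/(1 + 3.548) = 0.2199.
(a) Free chlorine required for 2.28 ppm HOCl: 2.28 / 0.2199 = 10.37 ppm.
(a) FC to add: 10.37 − 0.3 = 10.07 mg/L as Cl₂.
(a) Cl₂ equivalent: 10.07 mg/L × 1,890,000 L = 19,030 g.
(a) Product at 88.8% available Cl: 19,030 / 0.888 = 21,430 g.

(b) Alkalinity to neutralize: (131 − 79) = 52 mg/L as CaCO₃ × 763,000 L = 39,680 g as CaCO₃.
(b) Equivalents of H⁺ required: 39,680 ÷ 50 g/eq = 793.5 eq = 793.5 mol HCl.
(b) Mass of HCl: 793.5 × 36.5 = 28,960 g.
(b) Mass of 34.4% solution: 28,960 / 0.344 = 84,200 g.
(b) Volume: 84,200 g ÷ 1.09 g/mL = 77,240 mL.

(a) 21.4 kg; (b) 77.2 L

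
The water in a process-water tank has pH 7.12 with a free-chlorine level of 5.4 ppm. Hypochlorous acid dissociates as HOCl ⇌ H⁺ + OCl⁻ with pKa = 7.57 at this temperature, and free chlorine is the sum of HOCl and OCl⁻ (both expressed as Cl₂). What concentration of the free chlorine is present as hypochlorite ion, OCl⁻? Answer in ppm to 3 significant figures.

[OCl⁻]/[HOCl] = 10^(pH − pKa) = 10^(7.12 − 7.57) = 10^-0.45 = 0.3548.
Fraction as HOCl = 1 / (1 + 0.3548) = 0.7381.
OCl⁻ = (1 − 0.7381) × 5.4 ppm = 1.414 ppm.

1.41 ppm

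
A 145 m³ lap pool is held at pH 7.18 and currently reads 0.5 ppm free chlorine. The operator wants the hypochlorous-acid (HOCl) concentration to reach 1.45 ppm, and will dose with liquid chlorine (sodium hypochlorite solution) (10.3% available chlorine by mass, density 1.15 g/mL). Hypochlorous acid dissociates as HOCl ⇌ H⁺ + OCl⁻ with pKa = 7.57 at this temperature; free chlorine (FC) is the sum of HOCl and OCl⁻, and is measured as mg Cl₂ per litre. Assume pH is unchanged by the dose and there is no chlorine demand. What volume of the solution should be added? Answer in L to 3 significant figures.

Volume: 145 m³ = 145,000 L.
[OCl⁻]/[HOCl] = 10^(pH − pKa) = 10^(7.18 − 7.57) = 0.4074; fraction as HOCl = 1/(1 + 0.4074) = 0.7105.
Free chlorine required for 1.45 ppm HOCl: 1.45 / 0.7105 = 2.041 ppm.
FC to add: 2.041 − 0.5 = 1.541 mg/L as Cl₂.
Cl₂ equivalent: 1.541 mg/L × 145,000 L = 223.4 g.
Product at 10.3% available Cl: 223.4 / 0.103 = 2169 g.
Volume: 2169 g ÷ 1.15 g/mL = 1886 mL.

1.89 L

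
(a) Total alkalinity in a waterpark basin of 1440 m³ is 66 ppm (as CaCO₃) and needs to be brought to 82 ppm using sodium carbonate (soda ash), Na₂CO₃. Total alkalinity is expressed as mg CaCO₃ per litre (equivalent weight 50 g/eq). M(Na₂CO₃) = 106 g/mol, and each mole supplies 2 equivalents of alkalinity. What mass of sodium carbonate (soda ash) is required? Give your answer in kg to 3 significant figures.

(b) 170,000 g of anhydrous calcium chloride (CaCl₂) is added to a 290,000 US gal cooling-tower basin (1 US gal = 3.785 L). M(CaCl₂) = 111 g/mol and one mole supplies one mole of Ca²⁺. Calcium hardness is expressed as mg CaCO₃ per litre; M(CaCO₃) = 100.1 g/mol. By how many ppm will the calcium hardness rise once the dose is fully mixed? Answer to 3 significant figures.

(a) 24.4 kg; (b) 140 ppm

(a) Volume: 1440 m³ = 1,440,000 L.
(a) Alkalinity to add: (82 − 66) = 16 mg/L as CaCO₃ × 1,440,000 L = 23,040 g as CaCO₃.
(a) Equivalents: 23,040 g ÷ 50 g/eq = 460.8 eq.
(a) Each mole of Na₂CO₃ supplies 2 eq, so 460.8 / 2 = 230.4 mol.
(a) Mass: 230.4 mol × 106 g/mol = 24,420 g.

(b) Volume: 290,000 US gal × 3.785 L/gal = 1,097,650 L.
(b) Moles of Ca²⁺: 170,000 g ÷ 111 g/mol = 1532 mol.
(b) As CaCO₃: 1532 mol × 100.1 g/mol = 153,300 g.
(b) Rise: 153,300 g / 1,097,650 L × 1000 = 139.7 mg/L.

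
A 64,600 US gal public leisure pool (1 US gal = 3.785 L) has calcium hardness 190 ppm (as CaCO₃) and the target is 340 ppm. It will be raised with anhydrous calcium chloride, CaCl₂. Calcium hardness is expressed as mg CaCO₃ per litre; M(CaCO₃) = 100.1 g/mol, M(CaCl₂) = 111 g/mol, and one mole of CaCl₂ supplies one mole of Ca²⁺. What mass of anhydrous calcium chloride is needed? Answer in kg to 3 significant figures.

40.7 kg

Volume: 64,600 US gal × 3.785 L/gal = 244,511 L.
Hardness to add: (340 − 190) = 150 mg/L as CaCO₃ × 244,511 L = 36,680 g as CaCO₃.
Moles of Ca²⁺ (1 mol Ca²⁺ ≡ 1 mol CaCO₃): 36,680 / 100.1 g/mol = 366.4 mol.
Mass of CaCl₂: 366.4 × 111 = 40,670 g.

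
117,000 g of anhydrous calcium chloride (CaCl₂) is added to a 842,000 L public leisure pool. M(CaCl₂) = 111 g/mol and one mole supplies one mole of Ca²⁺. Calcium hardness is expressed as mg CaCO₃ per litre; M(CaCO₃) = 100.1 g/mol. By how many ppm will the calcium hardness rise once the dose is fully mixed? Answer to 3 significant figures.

Moles of Ca²⁺: 117,000 g ÷ 111 g/mol = 1054 mol.
As CaCO₃: 1054 mol × 100.1 g/mol = 105,500 g.
Rise: 105,500 g / 842,000 L × 1000 = 125.3 mg/L.

125 ppm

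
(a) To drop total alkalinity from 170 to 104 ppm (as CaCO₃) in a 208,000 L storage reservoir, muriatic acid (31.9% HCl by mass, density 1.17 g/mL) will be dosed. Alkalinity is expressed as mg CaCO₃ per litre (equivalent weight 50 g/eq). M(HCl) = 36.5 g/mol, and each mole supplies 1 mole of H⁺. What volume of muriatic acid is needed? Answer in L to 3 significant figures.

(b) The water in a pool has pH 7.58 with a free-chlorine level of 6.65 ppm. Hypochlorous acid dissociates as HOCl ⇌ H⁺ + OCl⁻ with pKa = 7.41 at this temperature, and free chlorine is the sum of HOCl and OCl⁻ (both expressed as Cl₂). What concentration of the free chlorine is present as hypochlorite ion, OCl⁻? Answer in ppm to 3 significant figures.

(a) 26.9 L; (b) 3.97 ppm

(a) Alkalinity to neutralize: (170 − 104) = 66 mg/L as CaCO₃ × 208,000 L = 13,730 g as CaCO₃.
(a) Equivalents of H⁺ required: 13,730 ÷ 50 g/eq = 274.6 eq = 274.6 mol HCl.
(a) Mass of HCl: 274.6 × 36.5 = 10,020 g.
(a) Mass of 31.9% solution: 10,020 / 0.319 = 31,420 g.
(a) Volume: 31,420 g ÷ 1.17 g/mL = 26,850 mL.

(b) [OCl⁻]/[HOCl] = 10^(pH − pKa) = 10^(7.58 − 7.41) = 10^0.17 = 1.479.
(b) Fraction as HOCl = 1 / (1 + 1.479) = 0.4034.
(b) OCl⁻ = (1 − 0.4034) × 6.65 ppm = 3.968 ppm.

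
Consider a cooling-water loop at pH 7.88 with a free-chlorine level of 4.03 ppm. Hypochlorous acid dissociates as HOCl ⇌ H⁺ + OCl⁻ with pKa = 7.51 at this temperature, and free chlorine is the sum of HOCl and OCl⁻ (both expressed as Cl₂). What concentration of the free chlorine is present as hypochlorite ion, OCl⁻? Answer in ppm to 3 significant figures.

2.82 ppm

[OCl⁻]/[HOCl] = 10^(pH − pKa) = 10^(7.88 − 7.51) = 10^0.37 = 2.344.
Fraction as HOCl = 1 / (1 + 2.344) = 0.299.
OCl⁻ = (1 − 0.299) × 4.03 ppm = 2.825 ppm.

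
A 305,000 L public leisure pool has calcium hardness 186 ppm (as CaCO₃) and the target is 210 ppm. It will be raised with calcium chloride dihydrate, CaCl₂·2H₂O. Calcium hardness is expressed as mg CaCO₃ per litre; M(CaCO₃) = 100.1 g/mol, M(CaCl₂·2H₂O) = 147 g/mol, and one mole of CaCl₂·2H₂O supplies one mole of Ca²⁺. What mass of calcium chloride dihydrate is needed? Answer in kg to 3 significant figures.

10.7 kg

Hardness to add: (210 − 186) = 24 mg/L as CaCO₃ × 305,000 L = 7320 g as CaCO₃.
Moles of Ca²⁺ (1 mol Ca²⁺ ≡ 1 mol CaCO₃): 7320 / 100.1 g/mol = 73.13 mol.
Mass of CaCl₂·2H₂O: 73.13 × 147 = 10,750 g.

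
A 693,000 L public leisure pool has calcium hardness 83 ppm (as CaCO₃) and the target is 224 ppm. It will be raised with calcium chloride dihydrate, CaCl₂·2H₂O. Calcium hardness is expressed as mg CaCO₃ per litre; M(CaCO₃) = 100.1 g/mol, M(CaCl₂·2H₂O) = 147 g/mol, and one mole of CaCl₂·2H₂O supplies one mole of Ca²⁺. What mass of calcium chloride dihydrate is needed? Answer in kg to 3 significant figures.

Hardness to add: (224 − 83) = 141 mg/L as CaCO₃ × 693,000 L = 97,710 g as CaCO₃.
Moles of Ca²⁺ (1 mol Ca²⁺ ≡ 1 mol CaCO₃): 97,710 / 100.1 g/mol = 976.2 mol.
Mass of CaCl₂·2H₂O: 976.2 × 147 = 143,500 g.

143 kg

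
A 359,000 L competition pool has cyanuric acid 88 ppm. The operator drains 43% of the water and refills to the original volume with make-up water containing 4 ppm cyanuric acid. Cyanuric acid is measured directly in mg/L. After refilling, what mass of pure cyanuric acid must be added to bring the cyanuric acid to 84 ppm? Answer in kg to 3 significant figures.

After draining 43% and refilling: 88 × 0.57 + 4 × 0.43 = 51.88 ppm.
Deficit to target: 84 − 51.88 = 32.12 mg/L.
Mass: 32.12 mg/L × 359,000 L = 11,530 g cyanuric acid.

11.5 kg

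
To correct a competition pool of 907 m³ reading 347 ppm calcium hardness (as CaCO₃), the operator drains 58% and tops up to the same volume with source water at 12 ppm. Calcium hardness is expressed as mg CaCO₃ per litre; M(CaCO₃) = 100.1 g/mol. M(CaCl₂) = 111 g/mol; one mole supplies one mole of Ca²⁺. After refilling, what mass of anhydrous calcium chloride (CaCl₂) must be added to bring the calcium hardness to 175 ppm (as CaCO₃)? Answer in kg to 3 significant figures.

22.4 kg

Volume: 907 m³ = 907,000 L.
After draining 58% and refilling: 347 × 0.42 + 12 × 0.58 = 152.7 ppm.
Deficit to target: 175 − 152.7 = 22.3 mg/L.
As CaCO₃: 22.3 mg/L × 907,000 L = 20,230 g; ÷ 100.1 = 202.1 mol Ca²⁺.
Mass: 202.1 × 111 = 22,430 g.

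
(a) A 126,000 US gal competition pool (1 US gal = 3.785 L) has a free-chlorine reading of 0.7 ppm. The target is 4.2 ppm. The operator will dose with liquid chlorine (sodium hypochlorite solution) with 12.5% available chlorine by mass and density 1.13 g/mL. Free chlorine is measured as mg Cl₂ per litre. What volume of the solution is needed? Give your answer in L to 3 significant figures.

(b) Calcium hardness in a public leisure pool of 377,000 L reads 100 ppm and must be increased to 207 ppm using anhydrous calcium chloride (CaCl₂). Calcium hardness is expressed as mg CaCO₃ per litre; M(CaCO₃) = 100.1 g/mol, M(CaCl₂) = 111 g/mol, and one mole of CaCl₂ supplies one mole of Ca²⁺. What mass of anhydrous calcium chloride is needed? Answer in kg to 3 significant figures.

(a) 11.8 L; (b) 44.7 kg

(a) Volume: 126,000 US gal × 3.785 L/gal = 476,910 L.
(a) Chlorine deficit: 4.2 − 0.7 = 3.5 ppm = 3.5 mg/L as Cl₂.
(a) Cl₂ equivalent needed: 3.5 mg/L × 476,910 L = 1,669,000 mg = 1669 g.
(a) Product at 12.5% available chlorine: 1669 / 0.125 = 13,350 g.
(a) Volume at density 1.13 g/mL: 13,350 g ÷ 1.13 g/mL = 11,820 mL.

(b) Hardness to add: (207 − 100) = 107 mg/L as CaCO₃ × 377,000 L = 40,340 g as CaCO₃.
(b) Moles of Ca²⁺ (1 mol Ca²⁺ ≡ 1 mol CaCO₃): 40,340 / 100.1 g/mol = 403 mol.
(b) Mass of CaCl₂: 403 × 111 = 44,730 g.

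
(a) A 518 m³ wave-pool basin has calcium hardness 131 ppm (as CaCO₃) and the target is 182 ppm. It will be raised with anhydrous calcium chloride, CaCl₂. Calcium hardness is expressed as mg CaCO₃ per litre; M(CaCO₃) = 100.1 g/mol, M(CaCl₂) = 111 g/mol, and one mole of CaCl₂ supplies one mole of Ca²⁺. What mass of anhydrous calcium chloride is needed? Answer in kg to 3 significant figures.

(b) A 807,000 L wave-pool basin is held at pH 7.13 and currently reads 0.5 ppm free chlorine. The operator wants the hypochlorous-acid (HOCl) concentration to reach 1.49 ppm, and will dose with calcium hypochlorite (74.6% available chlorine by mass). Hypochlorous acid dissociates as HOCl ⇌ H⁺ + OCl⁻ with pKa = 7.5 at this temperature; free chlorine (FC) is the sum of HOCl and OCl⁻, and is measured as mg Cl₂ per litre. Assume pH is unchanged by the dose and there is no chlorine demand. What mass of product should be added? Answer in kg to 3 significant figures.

(a) 29.3 kg; (b) 1.76 kg

(a) Volume: 518 m³ = 518,000 L.
(a) Hardness to add: (182 − 131) = 51 mg/L as CaCO₃ × 518,000 L = 26,420 g as CaCO₃.
(a) Moles of Ca²⁺ (1 mol Ca²⁺ ≡ 1 mol CaCO₃): 26,420 / 100.1 g/mol = 263.9 mol.
(a) Mass of CaCl₂: 263.9 × 111 = 29,290 g.

(b) [OCl⁻]/[HOCl] = 10^(pH − pKa) = 10^(7.13 − 7.5) = 0.4266; fraction as HOCl = 1/(1 + 0.4266) = 0.701.
(b) Free chlorine required for 1.49 ppm HOCl: 1.49 / 0.701 = 2.126 ppm.
(b) FC to add: 2.126 − 0.5 = 1.626 mg/L as Cl₂.
(b) Cl₂ equivalent: 1.626 mg/L × 807,000 L = 1312 g.
(b) Product at 74.6% available Cl: 1312 / 0.746 = 1759 g.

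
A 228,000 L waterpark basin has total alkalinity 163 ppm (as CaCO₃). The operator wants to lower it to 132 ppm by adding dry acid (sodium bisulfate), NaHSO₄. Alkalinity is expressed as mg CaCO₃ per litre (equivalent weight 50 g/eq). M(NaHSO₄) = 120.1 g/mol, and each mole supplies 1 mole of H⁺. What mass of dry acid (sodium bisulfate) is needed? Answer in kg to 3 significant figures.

17.0 kg

Alkalinity to neutralize: (163 − 132) = 31 mg/L as CaCO₃ × 228,000 L = 7068 g as CaCO₃.
Equivalents of H⁺ required: 7068 ÷ 50 g/eq = 141.4 eq = 141.4 mol NaHSO₄.
Mass of NaHSO₄: 141.4 × 120.1 = 16,980 g.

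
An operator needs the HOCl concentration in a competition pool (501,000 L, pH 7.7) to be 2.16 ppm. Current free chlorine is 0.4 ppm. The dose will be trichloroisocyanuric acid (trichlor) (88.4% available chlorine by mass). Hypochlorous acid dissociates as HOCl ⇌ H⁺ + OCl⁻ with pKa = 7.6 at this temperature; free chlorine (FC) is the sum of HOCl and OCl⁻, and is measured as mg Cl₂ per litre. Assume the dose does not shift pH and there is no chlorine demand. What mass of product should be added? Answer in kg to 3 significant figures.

[OCl⁻]/[HOCl] = 10^(pH − pKa) = 10^(7.7 − 7.6) = 1.259; fraction as HOCl = 1/(1 + 1.259) = 0.4427.
Free chlorine required for 2.16 ppm HOCl: 2.16 / 0.4427 = 4.879 ppm.
FC to add: 4.879 − 0.4 = 4.479 mg/L as Cl₂.
Cl₂ equivalent: 4.479 mg/L × 501,000 L = 2244 g.
Product at 88.4% available Cl: 2244 / 0.884 = 2539 g.

2.54 kg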